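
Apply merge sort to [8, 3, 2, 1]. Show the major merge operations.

Divide and conquer:
  Merge [8] + [3] -> [3, 8]
  Merge [2] + [1] -> [1, 2]
  Merge [3, 8] + [1, 2] -> [1, 2, 3, 8]


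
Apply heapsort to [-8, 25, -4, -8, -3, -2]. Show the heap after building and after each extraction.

Build heap: [25, -3, -2, -8, -8, -4]
Extract 25: [-2, -3, -4, -8, -8, 25]
Extract -2: [-3, -8, -4, -8, -2, 25]
Extract -3: [-4, -8, -8, -3, -2, 25]
Extract -4: [-8, -8, -4, -3, -2, 25]
Extract -8: [-8, -8, -4, -3, -2, 25]


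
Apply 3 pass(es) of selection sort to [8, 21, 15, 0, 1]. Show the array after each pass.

Pass 1: Select minimum 0 at index 3, swap -> [0, 21, 15, 8, 1]
Pass 2: Select minimum 1 at index 4, swap -> [0, 1, 15, 8, 21]
Pass 3: Select minimum 8 at index 3, swap -> [0, 1, 8, 15, 21]


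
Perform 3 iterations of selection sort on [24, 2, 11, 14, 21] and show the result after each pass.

Pass 1: Select minimum 2 at index 1, swap -> [2, 24, 11, 14, 21]
Pass 2: Select minimum 11 at index 2, swap -> [2, 11, 24, 14, 21]
Pass 3: Select minimum 14 at index 3, swap -> [2, 11, 14, 24, 21]


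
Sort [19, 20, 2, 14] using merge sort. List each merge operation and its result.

Divide and conquer:
  Merge [19] + [20] -> [19, 20]
  Merge [2] + [14] -> [2, 14]
  Merge [19, 20] + [2, 14] -> [2, 14, 19, 20]


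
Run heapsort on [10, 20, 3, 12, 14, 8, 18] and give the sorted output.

Build heap: [20, 14, 18, 12, 10, 8, 3]
Extract 20: [18, 14, 8, 12, 10, 3, 20]
Extract 18: [14, 12, 8, 3, 10, 18, 20]
Extract 14: [12, 10, 8, 3, 14, 18, 20]
Extract 12: [10, 3, 8, 12, 14, 18, 20]
Extract 10: [8, 3, 10, 12, 14, 18, 20]
Extract 8: [3, 8, 10, 12, 14, 18, 20]


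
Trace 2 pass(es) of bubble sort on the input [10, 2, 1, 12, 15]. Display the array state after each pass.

After pass 1: [2, 1, 10, 12, 15] (2 swaps)
After pass 2: [1, 2, 10, 12, 15] (1 swaps)
Total swaps: 3


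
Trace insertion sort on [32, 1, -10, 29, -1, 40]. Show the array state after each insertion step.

First element 32 is already 'sorted'
Insert 1: shifted 1 elements -> [1, 32, -10, 29, -1, 40]
Insert -10: shifted 2 elements -> [-10, 1, 32, 29, -1, 40]
Insert 29: shifted 1 elements -> [-10, 1, 29, 32, -1, 40]
Insert -1: shifted 3 elements -> [-10, -1, 1, 29, 32, 40]
Insert 40: shifted 0 elements -> [-10, -1, 1, 29, 32, 40]


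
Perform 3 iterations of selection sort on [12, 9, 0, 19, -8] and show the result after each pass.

Pass 1: Select minimum -8 at index 4, swap -> [-8, 9, 0, 19, 12]
Pass 2: Select minimum 0 at index 2, swap -> [-8, 0, 9, 19, 12]
Pass 3: Select minimum 9 at index 2, swap -> [-8, 0, 9, 19, 12]


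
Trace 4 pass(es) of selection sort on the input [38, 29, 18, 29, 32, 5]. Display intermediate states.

Pass 1: Select minimum 5 at index 5, swap -> [5, 29, 18, 29, 32, 38]
Pass 2: Select minimum 18 at index 2, swap -> [5, 18, 29, 29, 32, 38]
Pass 3: Select minimum 29 at index 2, swap -> [5, 18, 29, 29, 32, 38]
Pass 4: Select minimum 29 at index 3, swap -> [5, 18, 29, 29, 32, 38]


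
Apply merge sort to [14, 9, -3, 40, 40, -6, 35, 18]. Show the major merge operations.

Divide and conquer:
  Merge [14] + [9] -> [9, 14]
  Merge [-3] + [40] -> [-3, 40]
  Merge [9, 14] + [-3, 40] -> [-3, 9, 14, 40]
  Merge [40] + [-6] -> [-6, 40]
  Merge [35] + [18] -> [18, 35]
  Merge [-6, 40] + [18, 35] -> [-6, 18, 35, 40]
  Merge [-3, 9, 14, 40] + [-6, 18, 35, 40] -> [-6, -3, 9, 14, 18, 35, 40, 40]


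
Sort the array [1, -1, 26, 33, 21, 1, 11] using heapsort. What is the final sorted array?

Build heap: [33, 21, 26, -1, 1, 1, 11]
Extract 33: [26, 21, 11, -1, 1, 1, 33]
Extract 26: [21, 1, 11, -1, 1, 26, 33]
Extract 21: [11, 1, 1, -1, 21, 26, 33]
Extract 11: [1, -1, 1, 11, 21, 26, 33]
Extract 1: [1, -1, 1, 11, 21, 26, 33]
Extract 1: [-1, 1, 1, 11, 21, 26, 33]


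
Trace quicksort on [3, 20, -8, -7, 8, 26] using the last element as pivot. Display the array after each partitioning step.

Partition 1: pivot=26 at index 5 -> [3, 20, -8, -7, 8, 26]
Partition 2: pivot=8 at index 3 -> [3, -8, -7, 8, 20, 26]
Partition 3: pivot=-7 at index 1 -> [-8, -7, 3, 8, 20, 26]


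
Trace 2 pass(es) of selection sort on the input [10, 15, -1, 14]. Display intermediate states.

Pass 1: Select minimum -1 at index 2, swap -> [-1, 15, 10, 14]
Pass 2: Select minimum 10 at index 2, swap -> [-1, 10, 15, 14]


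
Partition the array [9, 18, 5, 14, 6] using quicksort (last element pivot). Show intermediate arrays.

Partition 1: pivot=6 at index 1 -> [5, 6, 9, 14, 18]
Partition 2: pivot=18 at index 4 -> [5, 6, 9, 14, 18]
Partition 3: pivot=14 at index 3 -> [5, 6, 9, 14, 18]


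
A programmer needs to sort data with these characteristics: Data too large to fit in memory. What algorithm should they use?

Best choice: External merge sort
Reason: Minimizes disk I/O by sequential reads/writes


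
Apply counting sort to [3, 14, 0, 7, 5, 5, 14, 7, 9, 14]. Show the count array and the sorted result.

Count array: [1, 0, 0, 1, 0, 2, 0, 2, 0, 1, 0, 0, 0, 0, 3]
(count[i] = number of elements equal to i)
Cumulative count: [1, 1, 1, 2, 2, 4, 4, 6, 6, 7, 7, 7, 7, 7, 10]
Sorted: [0, 3, 5, 5, 7, 7, 9, 14, 14, 14]


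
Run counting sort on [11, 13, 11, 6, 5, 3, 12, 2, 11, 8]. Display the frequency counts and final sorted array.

Count array: [0, 0, 1, 1, 0, 1, 1, 0, 1, 0, 0, 3, 1, 1]
(count[i] = number of elements equal to i)
Cumulative count: [0, 0, 1, 2, 2, 3, 4, 4, 5, 5, 5, 8, 9, 10]
Sorted: [2, 3, 5, 6, 8, 11, 11, 11, 12, 13]


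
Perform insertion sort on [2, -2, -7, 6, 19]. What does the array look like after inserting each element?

First element 2 is already 'sorted'
Insert -2: shifted 1 elements -> [-2, 2, -7, 6, 19]
Insert -7: shifted 2 elements -> [-7, -2, 2, 6, 19]
Insert 6: shifted 0 elements -> [-7, -2, 2, 6, 19]
Insert 19: shifted 0 elements -> [-7, -2, 2, 6, 19]


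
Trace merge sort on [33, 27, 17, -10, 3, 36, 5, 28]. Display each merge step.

Divide and conquer:
  Merge [33] + [27] -> [27, 33]
  Merge [17] + [-10] -> [-10, 17]
  Merge [27, 33] + [-10, 17] -> [-10, 17, 27, 33]
  Merge [3] + [36] -> [3, 36]
  Merge [5] + [28] -> [5, 28]
  Merge [3, 36] + [5, 28] -> [3, 5, 28, 36]
  Merge [-10, 17, 27, 33] + [3, 5, 28, 36] -> [-10, 3, 5, 17, 27, 28, 33, 36]


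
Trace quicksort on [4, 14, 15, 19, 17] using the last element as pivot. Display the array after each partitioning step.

Partition 1: pivot=17 at index 3 -> [4, 14, 15, 17, 19]
Partition 2: pivot=15 at index 2 -> [4, 14, 15, 17, 19]
Partition 3: pivot=14 at index 1 -> [4, 14, 15, 17, 19]


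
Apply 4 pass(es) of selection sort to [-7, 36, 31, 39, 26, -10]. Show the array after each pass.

Pass 1: Select minimum -10 at index 5, swap -> [-10, 36, 31, 39, 26, -7]
Pass 2: Select minimum -7 at index 5, swap -> [-10, -7, 31, 39, 26, 36]
Pass 3: Select minimum 26 at index 4, swap -> [-10, -7, 26, 39, 31, 36]
Pass 4: Select minimum 31 at index 4, swap -> [-10, -7, 26, 31, 39, 36]


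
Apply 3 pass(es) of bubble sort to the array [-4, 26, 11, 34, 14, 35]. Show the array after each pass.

After pass 1: [-4, 11, 26, 14, 34, 35] (2 swaps)
After pass 2: [-4, 11, 14, 26, 34, 35] (1 swaps)
After pass 3: [-4, 11, 14, 26, 34, 35] (0 swaps)
Total swaps: 3


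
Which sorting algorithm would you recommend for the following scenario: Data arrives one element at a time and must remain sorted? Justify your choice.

Best choice: Insertion sort
Reason: Insertion sort naturally handles online/streaming input by inserting each new element into sorted position


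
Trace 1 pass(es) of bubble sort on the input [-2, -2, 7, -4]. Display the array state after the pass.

After pass 1: [-2, -2, -4, 7] (1 swaps)
Total swaps: 1


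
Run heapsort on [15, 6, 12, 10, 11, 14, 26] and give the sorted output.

Build heap: [26, 11, 15, 10, 6, 14, 12]
Extract 26: [15, 11, 14, 10, 6, 12, 26]
Extract 15: [14, 11, 12, 10, 6, 15, 26]
Extract 14: [12, 11, 6, 10, 14, 15, 26]
Extract 12: [11, 10, 6, 12, 14, 15, 26]
Extract 11: [10, 6, 11, 12, 14, 15, 26]
Extract 10: [6, 10, 11, 12, 14, 15, 26]


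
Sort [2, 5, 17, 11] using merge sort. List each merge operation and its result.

Divide and conquer:
  Merge [2] + [5] -> [2, 5]
  Merge [17] + [11] -> [11, 17]
  Merge [2, 5] + [11, 17] -> [2, 5, 11, 17]


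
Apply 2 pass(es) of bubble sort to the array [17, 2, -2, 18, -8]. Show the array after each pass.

After pass 1: [2, -2, 17, -8, 18] (3 swaps)
After pass 2: [-2, 2, -8, 17, 18] (2 swaps)
Total swaps: 5


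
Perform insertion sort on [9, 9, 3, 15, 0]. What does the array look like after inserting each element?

First element 9 is already 'sorted'
Insert 9: shifted 0 elements -> [9, 9, 3, 15, 0]
Insert 3: shifted 2 elements -> [3, 9, 9, 15, 0]
Insert 15: shifted 0 elements -> [3, 9, 9, 15, 0]
Insert 0: shifted 4 elements -> [0, 3, 9, 9, 15]


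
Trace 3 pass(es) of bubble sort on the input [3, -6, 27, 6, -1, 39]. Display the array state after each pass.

After pass 1: [-6, 3, 6, -1, 27, 39] (3 swaps)
After pass 2: [-6, 3, -1, 6, 27, 39] (1 swaps)
After pass 3: [-6, -1, 3, 6, 27, 39] (1 swaps)
Total swaps: 5


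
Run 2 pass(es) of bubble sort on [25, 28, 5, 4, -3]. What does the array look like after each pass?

After pass 1: [25, 5, 4, -3, 28] (3 swaps)
After pass 2: [5, 4, -3, 25, 28] (3 swaps)
Total swaps: 6


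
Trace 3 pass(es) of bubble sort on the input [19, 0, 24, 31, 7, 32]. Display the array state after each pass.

After pass 1: [0, 19, 24, 7, 31, 32] (2 swaps)
After pass 2: [0, 19, 7, 24, 31, 32] (1 swaps)
After pass 3: [0, 7, 19, 24, 31, 32] (1 swaps)
Total swaps: 4


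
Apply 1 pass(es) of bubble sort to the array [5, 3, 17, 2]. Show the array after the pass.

After pass 1: [3, 5, 2, 17] (2 swaps)
Total swaps: 2


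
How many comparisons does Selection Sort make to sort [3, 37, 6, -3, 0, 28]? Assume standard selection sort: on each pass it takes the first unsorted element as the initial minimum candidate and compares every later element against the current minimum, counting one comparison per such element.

Pass 1: scan indices 1..5 for the minimum = 5 comparison(s); min is -3, place at index 0 -> [-3, 37, 6, 3, 0, 28]
Pass 2: scan indices 2..5 for the minimum = 4 comparison(s); min is 0, place at index 1 -> [-3, 0, 6, 3, 37, 28]
Pass 3: scan indices 3..5 for the minimum = 3 comparison(s); min is 3, place at index 2 -> [-3, 0, 3, 6, 37, 28]
Pass 4: scan indices 4..5 for the minimum = 2 comparison(s); min is 6, place at index 3 -> [-3, 0, 3, 6, 37, 28]
Pass 5: scan indices 5..5 for the minimum = 1 comparison(s); min is 28, place at index 4 -> [-3, 0, 3, 6, 28, 37]
Selection sort always scans the whole unsorted suffix, so the count is (n-1) + (n-2) + ... + 1 = n(n-1)/2 = 6*5/2 = 15 regardless of the input order.
Total comparisons: 5 + 4 + 3 + 2 + 1 = 15


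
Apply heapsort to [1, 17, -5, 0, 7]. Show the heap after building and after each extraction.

Build heap: [17, 7, -5, 0, 1]
Extract 17: [7, 1, -5, 0, 17]
Extract 7: [1, 0, -5, 7, 17]
Extract 1: [0, -5, 1, 7, 17]
Extract 0: [-5, 0, 1, 7, 17]


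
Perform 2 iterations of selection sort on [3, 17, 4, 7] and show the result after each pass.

Pass 1: Select minimum 3 at index 0, swap -> [3, 17, 4, 7]
Pass 2: Select minimum 4 at index 2, swap -> [3, 4, 17, 7]


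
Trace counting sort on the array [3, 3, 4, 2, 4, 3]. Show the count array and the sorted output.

Count array: [0, 0, 1, 3, 2]
(count[i] = number of elements equal to i)
Cumulative count: [0, 0, 1, 4, 6]
Sorted: [2, 3, 3, 3, 4, 4]


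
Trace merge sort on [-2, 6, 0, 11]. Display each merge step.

Divide and conquer:
  Merge [-2] + [6] -> [-2, 6]
  Merge [0] + [11] -> [0, 11]
  Merge [-2, 6] + [0, 11] -> [-2, 0, 6, 11]


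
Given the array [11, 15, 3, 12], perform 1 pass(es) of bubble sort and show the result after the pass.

After pass 1: [11, 3, 12, 15] (2 swaps)
Total swaps: 2


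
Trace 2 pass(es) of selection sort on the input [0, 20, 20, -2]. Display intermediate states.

Pass 1: Select minimum -2 at index 3, swap -> [-2, 20, 20, 0]
Pass 2: Select minimum 0 at index 3, swap -> [-2, 0, 20, 20]


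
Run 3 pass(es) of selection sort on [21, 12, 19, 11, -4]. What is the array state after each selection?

Pass 1: Select minimum -4 at index 4, swap -> [-4, 12, 19, 11, 21]
Pass 2: Select minimum 11 at index 3, swap -> [-4, 11, 19, 12, 21]
Pass 3: Select minimum 12 at index 3, swap -> [-4, 11, 12, 19, 21]


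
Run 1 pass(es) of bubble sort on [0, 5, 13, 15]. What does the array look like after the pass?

After pass 1: [0, 5, 13, 15] (0 swaps)
Total swaps: 0


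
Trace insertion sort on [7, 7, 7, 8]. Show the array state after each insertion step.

First element 7 is already 'sorted'
Insert 7: shifted 0 elements -> [7, 7, 7, 8]
Insert 7: shifted 0 elements -> [7, 7, 7, 8]
Insert 8: shifted 0 elements -> [7, 7, 7, 8]


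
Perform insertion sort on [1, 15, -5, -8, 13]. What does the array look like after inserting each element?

First element 1 is already 'sorted'
Insert 15: shifted 0 elements -> [1, 15, -5, -8, 13]
Insert -5: shifted 2 elements -> [-5, 1, 15, -8, 13]
Insert -8: shifted 3 elements -> [-8, -5, 1, 15, 13]
Insert 13: shifted 1 elements -> [-8, -5, 1, 13, 15]


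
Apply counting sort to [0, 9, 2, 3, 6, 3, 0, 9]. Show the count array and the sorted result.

Count array: [2, 0, 1, 2, 0, 0, 1, 0, 0, 2]
(count[i] = number of elements equal to i)
Cumulative count: [2, 2, 3, 5, 5, 5, 6, 6, 6, 8]
Sorted: [0, 0, 2, 3, 3, 6, 9, 9]


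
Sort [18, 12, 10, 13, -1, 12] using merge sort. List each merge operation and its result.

Divide and conquer:
  Merge [12] + [10] -> [10, 12]
  Merge [18] + [10, 12] -> [10, 12, 18]
  Merge [-1] + [12] -> [-1, 12]
  Merge [13] + [-1, 12] -> [-1, 12, 13]
  Merge [10, 12, 18] + [-1, 12, 13] -> [-1, 10, 12, 12, 13, 18]


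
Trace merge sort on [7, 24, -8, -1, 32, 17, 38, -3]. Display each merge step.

Divide and conquer:
  Merge [7] + [24] -> [7, 24]
  Merge [-8] + [-1] -> [-8, -1]
  Merge [7, 24] + [-8, -1] -> [-8, -1, 7, 24]
  Merge [32] + [17] -> [17, 32]
  Merge [38] + [-3] -> [-3, 38]
  Merge [17, 32] + [-3, 38] -> [-3, 17, 32, 38]
  Merge [-8, -1, 7, 24] + [-3, 17, 32, 38] -> [-8, -3, -1, 7, 17, 24, 32, 38]


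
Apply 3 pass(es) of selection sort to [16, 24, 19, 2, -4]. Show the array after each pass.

Pass 1: Select minimum -4 at index 4, swap -> [-4, 24, 19, 2, 16]
Pass 2: Select minimum 2 at index 3, swap -> [-4, 2, 19, 24, 16]
Pass 3: Select minimum 16 at index 4, swap -> [-4, 2, 16, 24, 19]


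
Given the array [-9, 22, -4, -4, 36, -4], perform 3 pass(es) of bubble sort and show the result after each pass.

After pass 1: [-9, -4, -4, 22, -4, 36] (3 swaps)
After pass 2: [-9, -4, -4, -4, 22, 36] (1 swaps)
After pass 3: [-9, -4, -4, -4, 22, 36] (0 swaps)
Total swaps: 4


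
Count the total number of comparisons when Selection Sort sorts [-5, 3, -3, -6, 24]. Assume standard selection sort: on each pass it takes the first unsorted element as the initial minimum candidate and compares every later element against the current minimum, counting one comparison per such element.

Pass 1: scan indices 1..4 for the minimum = 4 comparison(s); min is -6, place at index 0 -> [-6, 3, -3, -5, 24]
Pass 2: scan indices 2..4 for the minimum = 3 comparison(s); min is -5, place at index 1 -> [-6, -5, -3, 3, 24]
Pass 3: scan indices 3..4 for the minimum = 2 comparison(s); min is -3, place at index 2 -> [-6, -5, -3, 3, 24]
Pass 4: scan indices 4..4 for the minimum = 1 comparison(s); min is 3, place at index 3 -> [-6, -5, -3, 3, 24]
Selection sort always scans the whole unsorted suffix, so the count is (n-1) + (n-2) + ... + 1 = n(n-1)/2 = 5*4/2 = 10 regardless of the input order.
Total comparisons: 4 + 3 + 2 + 1 = 10


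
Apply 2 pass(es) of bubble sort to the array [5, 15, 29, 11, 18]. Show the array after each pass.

After pass 1: [5, 15, 11, 18, 29] (2 swaps)
After pass 2: [5, 11, 15, 18, 29] (1 swaps)
Total swaps: 3


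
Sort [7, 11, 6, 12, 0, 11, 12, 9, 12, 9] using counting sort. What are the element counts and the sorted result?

Count array: [1, 0, 0, 0, 0, 0, 1, 1, 0, 2, 0, 2, 3]
(count[i] = number of elements equal to i)
Cumulative count: [1, 1, 1, 1, 1, 1, 2, 3, 3, 5, 5, 7, 10]
Sorted: [0, 6, 7, 9, 9, 11, 11, 12, 12, 12]


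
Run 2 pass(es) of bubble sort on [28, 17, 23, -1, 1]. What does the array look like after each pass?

After pass 1: [17, 23, -1, 1, 28] (4 swaps)
After pass 2: [17, -1, 1, 23, 28] (2 swaps)
Total swaps: 6


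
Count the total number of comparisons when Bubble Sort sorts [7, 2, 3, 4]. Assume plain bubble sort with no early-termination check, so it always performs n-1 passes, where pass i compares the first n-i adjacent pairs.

Pass 1: compare adjacent pairs (0,1)..(2,3) = 3 comparison(s), 3 swap(s) -> [2, 3, 4, 7]
Pass 2: compare adjacent pairs (0,1)..(1,2) = 2 comparison(s), 0 swap(s) -> [2, 3, 4, 7]
Pass 3: compare adjacent pairs (0,1)..(0,1) = 1 comparison(s), 0 swap(s) -> [2, 3, 4, 7]
Total comparisons: 3 + 2 + 1 = 6


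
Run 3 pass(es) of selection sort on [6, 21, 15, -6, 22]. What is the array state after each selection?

Pass 1: Select minimum -6 at index 3, swap -> [-6, 21, 15, 6, 22]
Pass 2: Select minimum 6 at index 3, swap -> [-6, 6, 15, 21, 22]
Pass 3: Select minimum 15 at index 2, swap -> [-6, 6, 15, 21, 22]


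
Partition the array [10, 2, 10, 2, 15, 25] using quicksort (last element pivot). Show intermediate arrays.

Partition 1: pivot=25 at index 5 -> [10, 2, 10, 2, 15, 25]
Partition 2: pivot=15 at index 4 -> [10, 2, 10, 2, 15, 25]
Partition 3: pivot=2 at index 1 -> [2, 2, 10, 10, 15, 25]
Partition 4: pivot=10 at index 3 -> [2, 2, 10, 10, 15, 25]


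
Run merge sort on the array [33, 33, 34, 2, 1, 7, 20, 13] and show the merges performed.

Divide and conquer:
  Merge [33] + [33] -> [33, 33]
  Merge [34] + [2] -> [2, 34]
  Merge [33, 33] + [2, 34] -> [2, 33, 33, 34]
  Merge [1] + [7] -> [1, 7]
  Merge [20] + [13] -> [13, 20]
  Merge [1, 7] + [13, 20] -> [1, 7, 13, 20]
  Merge [2, 33, 33, 34] + [1, 7, 13, 20] -> [1, 2, 7, 13, 20, 33, 33, 34]


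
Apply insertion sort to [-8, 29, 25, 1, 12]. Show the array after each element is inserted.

First element -8 is already 'sorted'
Insert 29: shifted 0 elements -> [-8, 29, 25, 1, 12]
Insert 25: shifted 1 elements -> [-8, 25, 29, 1, 12]
Insert 1: shifted 2 elements -> [-8, 1, 25, 29, 12]
Insert 12: shifted 2 elements -> [-8, 1, 12, 25, 29]


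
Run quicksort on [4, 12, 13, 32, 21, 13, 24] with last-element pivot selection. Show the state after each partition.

Partition 1: pivot=24 at index 5 -> [4, 12, 13, 21, 13, 24, 32]
Partition 2: pivot=13 at index 3 -> [4, 12, 13, 13, 21, 24, 32]
Partition 3: pivot=13 at index 2 -> [4, 12, 13, 13, 21, 24, 32]
Partition 4: pivot=12 at index 1 -> [4, 12, 13, 13, 21, 24, 32]


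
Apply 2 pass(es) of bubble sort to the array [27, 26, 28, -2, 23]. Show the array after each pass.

After pass 1: [26, 27, -2, 23, 28] (3 swaps)
After pass 2: [26, -2, 23, 27, 28] (2 swaps)
Total swaps: 5


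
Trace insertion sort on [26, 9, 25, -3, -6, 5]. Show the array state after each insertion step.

First element 26 is already 'sorted'
Insert 9: shifted 1 elements -> [9, 26, 25, -3, -6, 5]
Insert 25: shifted 1 elements -> [9, 25, 26, -3, -6, 5]
Insert -3: shifted 3 elements -> [-3, 9, 25, 26, -6, 5]
Insert -6: shifted 4 elements -> [-6, -3, 9, 25, 26, 5]
Insert 5: shifted 3 elements -> [-6, -3, 5, 9, 25, 26]


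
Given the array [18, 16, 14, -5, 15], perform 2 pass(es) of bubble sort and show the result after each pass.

After pass 1: [16, 14, -5, 15, 18] (4 swaps)
After pass 2: [14, -5, 15, 16, 18] (3 swaps)
Total swaps: 7


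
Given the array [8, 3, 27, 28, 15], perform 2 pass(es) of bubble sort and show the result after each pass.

After pass 1: [3, 8, 27, 15, 28] (2 swaps)
After pass 2: [3, 8, 15, 27, 28] (1 swaps)
Total swaps: 3


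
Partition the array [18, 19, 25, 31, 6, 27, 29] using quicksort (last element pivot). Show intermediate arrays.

Partition 1: pivot=29 at index 5 -> [18, 19, 25, 6, 27, 29, 31]
Partition 2: pivot=27 at index 4 -> [18, 19, 25, 6, 27, 29, 31]
Partition 3: pivot=6 at index 0 -> [6, 19, 25, 18, 27, 29, 31]
Partition 4: pivot=18 at index 1 -> [6, 18, 25, 19, 27, 29, 31]
Partition 5: pivot=19 at index 2 -> [6, 18, 19, 25, 27, 29, 31]


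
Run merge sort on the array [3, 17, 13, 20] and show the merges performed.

Divide and conquer:
  Merge [3] + [17] -> [3, 17]
  Merge [13] + [20] -> [13, 20]
  Merge [3, 17] + [13, 20] -> [3, 13, 17, 20]


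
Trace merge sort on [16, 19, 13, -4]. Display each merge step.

Divide and conquer:
  Merge [16] + [19] -> [16, 19]
  Merge [13] + [-4] -> [-4, 13]
  Merge [16, 19] + [-4, 13] -> [-4, 13, 16, 19]


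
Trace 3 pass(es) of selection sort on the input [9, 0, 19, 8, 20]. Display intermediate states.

Pass 1: Select minimum 0 at index 1, swap -> [0, 9, 19, 8, 20]
Pass 2: Select minimum 8 at index 3, swap -> [0, 8, 19, 9, 20]
Pass 3: Select minimum 9 at index 3, swap -> [0, 8, 9, 19, 20]


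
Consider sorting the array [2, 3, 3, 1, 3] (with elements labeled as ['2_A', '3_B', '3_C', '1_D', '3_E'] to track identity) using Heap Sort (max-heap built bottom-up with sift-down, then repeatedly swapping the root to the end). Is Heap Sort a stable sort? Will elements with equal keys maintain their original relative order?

Trace Heap Sort on the labeled array (the key is the number; the letter only tracks identity):
  Build max-heap: [3_B, 3_E, 3_C, 1_D, 2_A]
  Swap root 3_B to index 4, re-heapify first 4 -> [3_E, 2_A, 3_C, 1_D, 3_B]
  Swap root 3_E to index 3, re-heapify first 3 -> [3_C, 2_A, 1_D, 3_E, 3_B]
  Swap root 3_C to index 2, re-heapify first 2 -> [2_A, 1_D, 3_C, 3_E, 3_B]
  Swap root 2_A to index 1, re-heapify first 1 -> [1_D, 2_A, 3_C, 3_E, 3_B]
Final order: [1_D, 2_A, 3_C, 3_E, 3_B]
Equal keys:
  value 3: originally 3_B, 3_C, 3_E; after sorting 3_C, 3_E, 3_B -> order changed
Equal keys were reordered, so Heap Sort is not stable: heap construction and root-to-end swaps move elements without regard to the original order of equal keys. (One such input is enough; an unstable sort may happen to preserve order on other inputs, but it gives no guarantee.)
Answer: Not stable


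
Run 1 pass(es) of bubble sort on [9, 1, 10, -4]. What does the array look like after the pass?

After pass 1: [1, 9, -4, 10] (2 swaps)
Total swaps: 2


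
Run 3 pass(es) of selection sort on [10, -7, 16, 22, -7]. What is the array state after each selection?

Pass 1: Select minimum -7 at index 1, swap -> [-7, 10, 16, 22, -7]
Pass 2: Select minimum -7 at index 4, swap -> [-7, -7, 16, 22, 10]
Pass 3: Select minimum 10 at index 4, swap -> [-7, -7, 10, 22, 16]


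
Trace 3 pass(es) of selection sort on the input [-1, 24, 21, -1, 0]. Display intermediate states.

Pass 1: Select minimum -1 at index 0, swap -> [-1, 24, 21, -1, 0]
Pass 2: Select minimum -1 at index 3, swap -> [-1, -1, 21, 24, 0]
Pass 3: Select minimum 0 at index 4, swap -> [-1, -1, 0, 24, 21]


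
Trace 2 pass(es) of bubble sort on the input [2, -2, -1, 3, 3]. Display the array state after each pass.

After pass 1: [-2, -1, 2, 3, 3] (2 swaps)
After pass 2: [-2, -1, 2, 3, 3] (0 swaps)
Total swaps: 2


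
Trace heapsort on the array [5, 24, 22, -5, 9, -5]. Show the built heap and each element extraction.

Build heap: [24, 9, 22, -5, 5, -5]
Extract 24: [22, 9, -5, -5, 5, 24]
Extract 22: [9, 5, -5, -5, 22, 24]
Extract 9: [5, -5, -5, 9, 22, 24]
Extract 5: [-5, -5, 5, 9, 22, 24]
Extract -5: [-5, -5, 5, 9, 22, 24]


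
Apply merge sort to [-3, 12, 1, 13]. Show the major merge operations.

Divide and conquer:
  Merge [-3] + [12] -> [-3, 12]
  Merge [1] + [13] -> [1, 13]
  Merge [-3, 12] + [1, 13] -> [-3, 1, 12, 13]


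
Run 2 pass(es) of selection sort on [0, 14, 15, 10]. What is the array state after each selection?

Pass 1: Select minimum 0 at index 0, swap -> [0, 14, 15, 10]
Pass 2: Select minimum 10 at index 3, swap -> [0, 10, 15, 14]


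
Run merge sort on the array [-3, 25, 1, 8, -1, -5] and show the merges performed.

Divide and conquer:
  Merge [25] + [1] -> [1, 25]
  Merge [-3] + [1, 25] -> [-3, 1, 25]
  Merge [-1] + [-5] -> [-5, -1]
  Merge [8] + [-5, -1] -> [-5, -1, 8]
  Merge [-3, 1, 25] + [-5, -1, 8] -> [-5, -3, -1, 1, 8, 25]


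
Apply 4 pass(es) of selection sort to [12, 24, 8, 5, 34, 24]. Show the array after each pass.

Pass 1: Select minimum 5 at index 3, swap -> [5, 24, 8, 12, 34, 24]
Pass 2: Select minimum 8 at index 2, swap -> [5, 8, 24, 12, 34, 24]
Pass 3: Select minimum 12 at index 3, swap -> [5, 8, 12, 24, 34, 24]
Pass 4: Select minimum 24 at index 3, swap -> [5, 8, 12, 24, 34, 24]


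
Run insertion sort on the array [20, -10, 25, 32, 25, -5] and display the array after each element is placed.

First element 20 is already 'sorted'
Insert -10: shifted 1 elements -> [-10, 20, 25, 32, 25, -5]
Insert 25: shifted 0 elements -> [-10, 20, 25, 32, 25, -5]
Insert 32: shifted 0 elements -> [-10, 20, 25, 32, 25, -5]
Insert 25: shifted 1 elements -> [-10, 20, 25, 25, 32, -5]
Insert -5: shifted 4 elements -> [-10, -5, 20, 25, 25, 32]


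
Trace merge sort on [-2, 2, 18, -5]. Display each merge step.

Divide and conquer:
  Merge [-2] + [2] -> [-2, 2]
  Merge [18] + [-5] -> [-5, 18]
  Merge [-2, 2] + [-5, 18] -> [-5, -2, 2, 18]


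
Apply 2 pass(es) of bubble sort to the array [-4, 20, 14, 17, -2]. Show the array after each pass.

After pass 1: [-4, 14, 17, -2, 20] (3 swaps)
After pass 2: [-4, 14, -2, 17, 20] (1 swaps)
Total swaps: 4


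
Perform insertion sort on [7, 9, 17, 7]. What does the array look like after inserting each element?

First element 7 is already 'sorted'
Insert 9: shifted 0 elements -> [7, 9, 17, 7]
Insert 17: shifted 0 elements -> [7, 9, 17, 7]
Insert 7: shifted 2 elements -> [7, 7, 9, 17]


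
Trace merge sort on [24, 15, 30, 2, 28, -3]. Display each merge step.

Divide and conquer:
  Merge [15] + [30] -> [15, 30]
  Merge [24] + [15, 30] -> [15, 24, 30]
  Merge [28] + [-3] -> [-3, 28]
  Merge [2] + [-3, 28] -> [-3, 2, 28]
  Merge [15, 24, 30] + [-3, 2, 28] -> [-3, 2, 15, 24, 28, 30]


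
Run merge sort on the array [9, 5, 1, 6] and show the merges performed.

Divide and conquer:
  Merge [9] + [5] -> [5, 9]
  Merge [1] + [6] -> [1, 6]
  Merge [5, 9] + [1, 6] -> [1, 5, 6, 9]


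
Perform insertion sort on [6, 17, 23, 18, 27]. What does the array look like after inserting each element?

First element 6 is already 'sorted'
Insert 17: shifted 0 elements -> [6, 17, 23, 18, 27]
Insert 23: shifted 0 elements -> [6, 17, 23, 18, 27]
Insert 18: shifted 1 elements -> [6, 17, 18, 23, 27]
Insert 27: shifted 0 elements -> [6, 17, 18, 23, 27]


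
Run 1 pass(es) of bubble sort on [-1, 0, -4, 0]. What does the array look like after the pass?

After pass 1: [-1, -4, 0, 0] (1 swaps)
Total swaps: 1


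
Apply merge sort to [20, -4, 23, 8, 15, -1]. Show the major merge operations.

Divide and conquer:
  Merge [-4] + [23] -> [-4, 23]
  Merge [20] + [-4, 23] -> [-4, 20, 23]
  Merge [15] + [-1] -> [-1, 15]
  Merge [8] + [-1, 15] -> [-1, 8, 15]
  Merge [-4, 20, 23] + [-1, 8, 15] -> [-4, -1, 8, 15, 20, 23]


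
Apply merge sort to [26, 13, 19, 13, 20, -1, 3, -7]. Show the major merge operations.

Divide and conquer:
  Merge [26] + [13] -> [13, 26]
  Merge [19] + [13] -> [13, 19]
  Merge [13, 26] + [13, 19] -> [13, 13, 19, 26]
  Merge [20] + [-1] -> [-1, 20]
  Merge [3] + [-7] -> [-7, 3]
  Merge [-1, 20] + [-7, 3] -> [-7, -1, 3, 20]
  Merge [13, 13, 19, 26] + [-7, -1, 3, 20] -> [-7, -1, 3, 13, 13, 19, 20, 26]


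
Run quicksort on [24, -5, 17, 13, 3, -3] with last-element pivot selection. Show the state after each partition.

Partition 1: pivot=-3 at index 1 -> [-5, -3, 17, 13, 3, 24]
Partition 2: pivot=24 at index 5 -> [-5, -3, 17, 13, 3, 24]
Partition 3: pivot=3 at index 2 -> [-5, -3, 3, 13, 17, 24]
Partition 4: pivot=17 at index 4 -> [-5, -3, 3, 13, 17, 24]


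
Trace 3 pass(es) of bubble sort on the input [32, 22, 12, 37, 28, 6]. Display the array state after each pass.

After pass 1: [22, 12, 32, 28, 6, 37] (4 swaps)
After pass 2: [12, 22, 28, 6, 32, 37] (3 swaps)
After pass 3: [12, 22, 6, 28, 32, 37] (1 swaps)
Total swaps: 8


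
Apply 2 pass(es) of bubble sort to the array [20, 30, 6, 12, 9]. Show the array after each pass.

After pass 1: [20, 6, 12, 9, 30] (3 swaps)
After pass 2: [6, 12, 9, 20, 30] (3 swaps)
Total swaps: 6


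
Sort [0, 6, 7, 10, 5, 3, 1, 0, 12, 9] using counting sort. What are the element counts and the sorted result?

Count array: [2, 1, 0, 1, 0, 1, 1, 1, 0, 1, 1, 0, 1]
(count[i] = number of elements equal to i)
Cumulative count: [2, 3, 3, 4, 4, 5, 6, 7, 7, 8, 9, 9, 10]
Sorted: [0, 0, 1, 3, 5, 6, 7, 9, 10, 12]


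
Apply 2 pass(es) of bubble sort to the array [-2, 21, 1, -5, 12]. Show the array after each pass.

After pass 1: [-2, 1, -5, 12, 21] (3 swaps)
After pass 2: [-2, -5, 1, 12, 21] (1 swaps)
Total swaps: 4


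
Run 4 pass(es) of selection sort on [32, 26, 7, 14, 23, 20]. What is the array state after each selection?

Pass 1: Select minimum 7 at index 2, swap -> [7, 26, 32, 14, 23, 20]
Pass 2: Select minimum 14 at index 3, swap -> [7, 14, 32, 26, 23, 20]
Pass 3: Select minimum 20 at index 5, swap -> [7, 14, 20, 26, 23, 32]
Pass 4: Select minimum 23 at index 4, swap -> [7, 14, 20, 23, 26, 32]


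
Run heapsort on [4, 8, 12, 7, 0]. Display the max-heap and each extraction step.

Build heap: [12, 8, 4, 7, 0]
Extract 12: [8, 7, 4, 0, 12]
Extract 8: [7, 0, 4, 8, 12]
Extract 7: [4, 0, 7, 8, 12]
Extract 4: [0, 4, 7, 8, 12]


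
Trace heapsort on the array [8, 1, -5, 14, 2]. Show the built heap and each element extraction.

Build heap: [14, 8, -5, 1, 2]
Extract 14: [8, 2, -5, 1, 14]
Extract 8: [2, 1, -5, 8, 14]
Extract 2: [1, -5, 2, 8, 14]
Extract 1: [-5, 1, 2, 8, 14]


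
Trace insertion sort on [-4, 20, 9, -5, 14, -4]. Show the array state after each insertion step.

First element -4 is already 'sorted'
Insert 20: shifted 0 elements -> [-4, 20, 9, -5, 14, -4]
Insert 9: shifted 1 elements -> [-4, 9, 20, -5, 14, -4]
Insert -5: shifted 3 elements -> [-5, -4, 9, 20, 14, -4]
Insert 14: shifted 1 elements -> [-5, -4, 9, 14, 20, -4]
Insert -4: shifted 3 elements -> [-5, -4, -4, 9, 14, 20]


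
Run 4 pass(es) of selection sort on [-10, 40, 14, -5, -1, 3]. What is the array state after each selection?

Pass 1: Select minimum -10 at index 0, swap -> [-10, 40, 14, -5, -1, 3]
Pass 2: Select minimum -5 at index 3, swap -> [-10, -5, 14, 40, -1, 3]
Pass 3: Select minimum -1 at index 4, swap -> [-10, -5, -1, 40, 14, 3]
Pass 4: Select minimum 3 at index 5, swap -> [-10, -5, -1, 3, 14, 40]


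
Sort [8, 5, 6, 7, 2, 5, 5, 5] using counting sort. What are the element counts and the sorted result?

Count array: [0, 0, 1, 0, 0, 4, 1, 1, 1]
(count[i] = number of elements equal to i)
Cumulative count: [0, 0, 1, 1, 1, 5, 6, 7, 8]
Sorted: [2, 5, 5, 5, 5, 6, 7, 8]


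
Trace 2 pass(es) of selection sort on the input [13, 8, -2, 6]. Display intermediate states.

Pass 1: Select minimum -2 at index 2, swap -> [-2, 8, 13, 6]
Pass 2: Select minimum 6 at index 3, swap -> [-2, 6, 13, 8]


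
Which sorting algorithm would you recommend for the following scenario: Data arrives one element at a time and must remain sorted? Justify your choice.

Best choice: Insertion sort
Reason: Insertion sort naturally handles online/streaming input by inserting each new element into sorted position


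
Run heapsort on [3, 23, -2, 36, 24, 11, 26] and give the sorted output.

Build heap: [36, 24, 26, 23, 3, 11, -2]
Extract 36: [26, 24, 11, 23, 3, -2, 36]
Extract 26: [24, 23, 11, -2, 3, 26, 36]
Extract 24: [23, 3, 11, -2, 24, 26, 36]
Extract 23: [11, 3, -2, 23, 24, 26, 36]
Extract 11: [3, -2, 11, 23, 24, 26, 36]
Extract 3: [-2, 3, 11, 23, 24, 26, 36]


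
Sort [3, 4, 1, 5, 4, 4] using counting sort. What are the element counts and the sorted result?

Count array: [0, 1, 0, 1, 3, 1]
(count[i] = number of elements equal to i)
Cumulative count: [0, 1, 1, 2, 5, 6]
Sorted: [1, 3, 4, 4, 4, 5]


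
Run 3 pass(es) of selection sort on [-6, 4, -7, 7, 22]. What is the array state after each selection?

Pass 1: Select minimum -7 at index 2, swap -> [-7, 4, -6, 7, 22]
Pass 2: Select minimum -6 at index 2, swap -> [-7, -6, 4, 7, 22]
Pass 3: Select minimum 4 at index 2, swap -> [-7, -6, 4, 7, 22]


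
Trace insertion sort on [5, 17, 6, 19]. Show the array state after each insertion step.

First element 5 is already 'sorted'
Insert 17: shifted 0 elements -> [5, 17, 6, 19]
Insert 6: shifted 1 elements -> [5, 6, 17, 19]
Insert 19: shifted 0 elements -> [5, 6, 17, 19]


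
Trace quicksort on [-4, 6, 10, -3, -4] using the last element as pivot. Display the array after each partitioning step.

Partition 1: pivot=-4 at index 1 -> [-4, -4, 10, -3, 6]
Partition 2: pivot=6 at index 3 -> [-4, -4, -3, 6, 10]


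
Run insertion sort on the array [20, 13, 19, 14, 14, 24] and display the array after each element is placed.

First element 20 is already 'sorted'
Insert 13: shifted 1 elements -> [13, 20, 19, 14, 14, 24]
Insert 19: shifted 1 elements -> [13, 19, 20, 14, 14, 24]
Insert 14: shifted 2 elements -> [13, 14, 19, 20, 14, 24]
Insert 14: shifted 2 elements -> [13, 14, 14, 19, 20, 24]
Insert 24: shifted 0 elements -> [13, 14, 14, 19, 20, 24]


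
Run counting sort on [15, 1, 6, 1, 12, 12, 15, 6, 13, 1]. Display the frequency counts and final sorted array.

Count array: [0, 3, 0, 0, 0, 0, 2, 0, 0, 0, 0, 0, 2, 1, 0, 2]
(count[i] = number of elements equal to i)
Cumulative count: [0, 3, 3, 3, 3, 3, 5, 5, 5, 5, 5, 5, 7, 8, 8, 10]
Sorted: [1, 1, 1, 6, 6, 12, 12, 13, 15, 15]


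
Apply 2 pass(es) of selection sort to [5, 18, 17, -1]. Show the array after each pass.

Pass 1: Select minimum -1 at index 3, swap -> [-1, 18, 17, 5]
Pass 2: Select minimum 5 at index 3, swap -> [-1, 5, 17, 18]


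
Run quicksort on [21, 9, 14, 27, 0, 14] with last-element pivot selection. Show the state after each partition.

Partition 1: pivot=14 at index 3 -> [9, 14, 0, 14, 21, 27]
Partition 2: pivot=0 at index 0 -> [0, 14, 9, 14, 21, 27]
Partition 3: pivot=9 at index 1 -> [0, 9, 14, 14, 21, 27]
Partition 4: pivot=27 at index 5 -> [0, 9, 14, 14, 21, 27]


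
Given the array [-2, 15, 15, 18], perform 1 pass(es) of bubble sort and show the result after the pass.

After pass 1: [-2, 15, 15, 18] (0 swaps)
Total swaps: 0


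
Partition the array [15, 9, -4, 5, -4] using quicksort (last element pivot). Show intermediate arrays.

Partition 1: pivot=-4 at index 1 -> [-4, -4, 15, 5, 9]
Partition 2: pivot=9 at index 3 -> [-4, -4, 5, 9, 15]


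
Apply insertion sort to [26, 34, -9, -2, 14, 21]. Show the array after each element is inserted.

First element 26 is already 'sorted'
Insert 34: shifted 0 elements -> [26, 34, -9, -2, 14, 21]
Insert -9: shifted 2 elements -> [-9, 26, 34, -2, 14, 21]
Insert -2: shifted 2 elements -> [-9, -2, 26, 34, 14, 21]
Insert 14: shifted 2 elements -> [-9, -2, 14, 26, 34, 21]
Insert 21: shifted 2 elements -> [-9, -2, 14, 21, 26, 34]


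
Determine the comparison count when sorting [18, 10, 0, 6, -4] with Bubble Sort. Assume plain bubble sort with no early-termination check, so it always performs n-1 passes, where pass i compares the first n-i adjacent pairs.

Pass 1: compare adjacent pairs (0,1)..(3,4) = 4 comparison(s), 4 swap(s) -> [10, 0, 6, -4, 18]
Pass 2: compare adjacent pairs (0,1)..(2,3) = 3 comparison(s), 3 swap(s) -> [0, 6, -4, 10, 18]
Pass 3: compare adjacent pairs (0,1)..(1,2) = 2 comparison(s), 1 swap(s) -> [0, -4, 6, 10, 18]
Pass 4: compare adjacent pairs (0,1)..(0,1) = 1 comparison(s), 1 swap(s) -> [-4, 0, 6, 10, 18]
Total comparisons: 4 + 3 + 2 + 1 = 10


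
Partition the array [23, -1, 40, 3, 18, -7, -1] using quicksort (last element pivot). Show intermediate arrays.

Partition 1: pivot=-1 at index 2 -> [-1, -7, -1, 3, 18, 23, 40]
Partition 2: pivot=-7 at index 0 -> [-7, -1, -1, 3, 18, 23, 40]
Partition 3: pivot=40 at index 6 -> [-7, -1, -1, 3, 18, 23, 40]
Partition 4: pivot=23 at index 5 -> [-7, -1, -1, 3, 18, 23, 40]
Partition 5: pivot=18 at index 4 -> [-7, -1, -1, 3, 18, 23, 40]


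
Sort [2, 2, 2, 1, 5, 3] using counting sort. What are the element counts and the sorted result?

Count array: [0, 1, 3, 1, 0, 1]
(count[i] = number of elements equal to i)
Cumulative count: [0, 1, 4, 5, 5, 6]
Sorted: [1, 2, 2, 2, 3, 5]


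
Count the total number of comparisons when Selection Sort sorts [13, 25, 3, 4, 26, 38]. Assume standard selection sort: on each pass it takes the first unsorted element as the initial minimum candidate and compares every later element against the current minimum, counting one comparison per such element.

Pass 1: scan indices 1..5 for the minimum = 5 comparison(s); min is 3, place at index 0 -> [3, 25, 13, 4, 26, 38]
Pass 2: scan indices 2..5 for the minimum = 4 comparison(s); min is 4, place at index 1 -> [3, 4, 13, 25, 26, 38]
Pass 3: scan indices 3..5 for the minimum = 3 comparison(s); min is 13, place at index 2 -> [3, 4, 13, 25, 26, 38]
Pass 4: scan indices 4..5 for the minimum = 2 comparison(s); min is 25, place at index 3 -> [3, 4, 13, 25, 26, 38]
Pass 5: scan indices 5..5 for the minimum = 1 comparison(s); min is 26, place at index 4 -> [3, 4, 13, 25, 26, 38]
Selection sort always scans the whole unsorted suffix, so the count is (n-1) + (n-2) + ... + 1 = n(n-1)/2 = 6*5/2 = 15 regardless of the input order.
Total comparisons: 5 + 4 + 3 + 2 + 1 = 15


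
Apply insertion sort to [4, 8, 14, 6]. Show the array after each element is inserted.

First element 4 is already 'sorted'
Insert 8: shifted 0 elements -> [4, 8, 14, 6]
Insert 14: shifted 0 elements -> [4, 8, 14, 6]
Insert 6: shifted 2 elements -> [4, 6, 8, 14]


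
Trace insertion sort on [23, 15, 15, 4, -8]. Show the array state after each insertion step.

First element 23 is already 'sorted'
Insert 15: shifted 1 elements -> [15, 23, 15, 4, -8]
Insert 15: shifted 1 elements -> [15, 15, 23, 4, -8]
Insert 4: shifted 3 elements -> [4, 15, 15, 23, -8]
Insert -8: shifted 4 elements -> [-8, 4, 15, 15, 23]


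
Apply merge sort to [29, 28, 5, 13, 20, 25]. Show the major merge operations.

Divide and conquer:
  Merge [28] + [5] -> [5, 28]
  Merge [29] + [5, 28] -> [5, 28, 29]
  Merge [20] + [25] -> [20, 25]
  Merge [13] + [20, 25] -> [13, 20, 25]
  Merge [5, 28, 29] + [13, 20, 25] -> [5, 13, 20, 25, 28, 29]


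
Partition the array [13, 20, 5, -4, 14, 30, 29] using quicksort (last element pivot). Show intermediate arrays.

Partition 1: pivot=29 at index 5 -> [13, 20, 5, -4, 14, 29, 30]
Partition 2: pivot=14 at index 3 -> [13, 5, -4, 14, 20, 29, 30]
Partition 3: pivot=-4 at index 0 -> [-4, 5, 13, 14, 20, 29, 30]
Partition 4: pivot=13 at index 2 -> [-4, 5, 13, 14, 20, 29, 30]


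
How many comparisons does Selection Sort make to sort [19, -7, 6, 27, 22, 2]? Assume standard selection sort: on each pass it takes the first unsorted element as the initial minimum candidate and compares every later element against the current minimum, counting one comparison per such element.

Pass 1: scan indices 1..5 for the minimum = 5 comparison(s); min is -7, place at index 0 -> [-7, 19, 6, 27, 22, 2]
Pass 2: scan indices 2..5 for the minimum = 4 comparison(s); min is 2, place at index 1 -> [-7, 2, 6, 27, 22, 19]
Pass 3: scan indices 3..5 for the minimum = 3 comparison(s); min is 6, place at index 2 -> [-7, 2, 6, 27, 22, 19]
Pass 4: scan indices 4..5 for the minimum = 2 comparison(s); min is 19, place at index 3 -> [-7, 2, 6, 19, 22, 27]
Pass 5: scan indices 5..5 for the minimum = 1 comparison(s); min is 22, place at index 4 -> [-7, 2, 6, 19, 22, 27]
Selection sort always scans the whole unsorted suffix, so the count is (n-1) + (n-2) + ... + 1 = n(n-1)/2 = 6*5/2 = 15 regardless of the input order.
Total comparisons: 5 + 4 + 3 + 2 + 1 = 15
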